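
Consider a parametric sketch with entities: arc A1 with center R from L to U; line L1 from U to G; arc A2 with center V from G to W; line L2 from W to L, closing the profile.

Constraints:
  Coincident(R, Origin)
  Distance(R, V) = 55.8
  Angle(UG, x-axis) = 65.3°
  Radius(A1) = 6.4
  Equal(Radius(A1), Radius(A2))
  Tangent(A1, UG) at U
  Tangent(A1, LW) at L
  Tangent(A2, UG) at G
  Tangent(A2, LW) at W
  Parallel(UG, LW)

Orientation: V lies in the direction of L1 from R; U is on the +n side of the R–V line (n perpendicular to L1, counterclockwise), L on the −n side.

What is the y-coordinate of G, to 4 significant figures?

53.37

The slot axis is L1's direction at 65.3°, so u = (cos 65.3°, sin 65.3°) = (0.4179, 0.9085) and n = (−sin 65.3°, cos 65.3°) = (-0.9085, 0.4179). R is at the origin and V lies 55.8 along u from R, so V = 55.8·u = (23.32, 50.69). Tangency of A1 to both parallel lines with radius 6.4 puts U and L at R ± 6.4·n: U = (-5.814, 2.674), L = (5.814, -2.674). Equal radii place G and W the same way about V: G = V + 6.4·n = (17.50, 53.37), W = V − 6.4·n = (29.13, 48.02). So G.y = 53.37.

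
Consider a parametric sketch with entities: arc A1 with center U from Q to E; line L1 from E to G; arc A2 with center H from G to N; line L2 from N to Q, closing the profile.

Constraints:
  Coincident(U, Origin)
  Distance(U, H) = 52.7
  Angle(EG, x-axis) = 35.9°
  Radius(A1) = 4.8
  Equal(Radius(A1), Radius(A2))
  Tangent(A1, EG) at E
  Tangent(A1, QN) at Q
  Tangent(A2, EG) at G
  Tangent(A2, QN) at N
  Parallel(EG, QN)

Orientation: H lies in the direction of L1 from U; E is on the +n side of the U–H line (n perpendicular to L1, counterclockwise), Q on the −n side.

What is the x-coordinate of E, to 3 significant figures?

-2.81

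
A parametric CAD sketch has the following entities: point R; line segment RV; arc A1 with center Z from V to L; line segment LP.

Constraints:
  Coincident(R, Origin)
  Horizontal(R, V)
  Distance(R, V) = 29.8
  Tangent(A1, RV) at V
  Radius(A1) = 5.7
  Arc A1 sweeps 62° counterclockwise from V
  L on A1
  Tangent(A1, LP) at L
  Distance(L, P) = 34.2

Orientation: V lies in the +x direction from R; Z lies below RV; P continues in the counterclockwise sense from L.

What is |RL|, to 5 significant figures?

24.951

R is at the origin; R and V share the same y with |RV| = 29.8 and V on the +x side, so V = (29.800, 0.0000). The tangent condition forces ZV to be normal to RV, so Z = V + (0, -5.7) = (29.800, -5.7000). On A1, V sits at bearing 90° from Z; a 62° counterclockwise sweep puts L at bearing 152°, so L = Z + 5.7·(cos 152°, sin 152°) = (24.767, -3.0240). Then |RL| = |L − R| = 24.951.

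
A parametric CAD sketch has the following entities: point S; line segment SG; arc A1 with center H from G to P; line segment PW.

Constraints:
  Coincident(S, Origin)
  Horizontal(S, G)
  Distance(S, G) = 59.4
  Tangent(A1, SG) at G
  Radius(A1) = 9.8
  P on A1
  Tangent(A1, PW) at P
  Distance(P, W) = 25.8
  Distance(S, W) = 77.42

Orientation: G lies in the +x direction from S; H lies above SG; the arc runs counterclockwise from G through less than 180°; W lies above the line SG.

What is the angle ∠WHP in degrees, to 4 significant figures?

69.20°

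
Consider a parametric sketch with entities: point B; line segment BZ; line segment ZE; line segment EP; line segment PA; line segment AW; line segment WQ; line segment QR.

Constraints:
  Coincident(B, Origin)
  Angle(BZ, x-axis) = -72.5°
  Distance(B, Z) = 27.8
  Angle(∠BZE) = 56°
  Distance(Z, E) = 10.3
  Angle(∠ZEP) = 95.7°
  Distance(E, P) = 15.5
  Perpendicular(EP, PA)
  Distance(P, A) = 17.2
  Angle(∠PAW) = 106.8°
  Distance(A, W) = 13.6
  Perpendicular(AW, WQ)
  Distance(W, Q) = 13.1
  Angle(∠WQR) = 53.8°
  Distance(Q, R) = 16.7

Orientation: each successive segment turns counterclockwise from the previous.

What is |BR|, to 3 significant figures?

19.3

B is at the origin; BZ runs at -72.5° with length 27.8, so Z = (8.36, -26.5). ∠BZE = 56.0° gives ZE at 51.5° from the x-axis; with |ZE| = 10.3, E = (14.8, -18.5). ∠ZEP = 95.7° gives EP at 136° from the x-axis; with |EP| = 15.5, P = (3.66, -7.65). EP is perpendicular to PA, so PA runs at -134°; with |PA| = 17.2, A = (-8.33, -20.0). ∠PAW = 106.8° gives AW at -61.0° from the x-axis; with |AW| = 13.6, W = (-1.74, -31.9). AW is perpendicular to WQ, so WQ runs at 29.0°; with |WQ| = 13.1, Q = (9.72, -25.5). ∠WQR = 53.8° gives QR at 155° from the x-axis; with |QR| = 16.7, R = (-5.44, -18.5). Then |BR| = |R − B| = 19.3.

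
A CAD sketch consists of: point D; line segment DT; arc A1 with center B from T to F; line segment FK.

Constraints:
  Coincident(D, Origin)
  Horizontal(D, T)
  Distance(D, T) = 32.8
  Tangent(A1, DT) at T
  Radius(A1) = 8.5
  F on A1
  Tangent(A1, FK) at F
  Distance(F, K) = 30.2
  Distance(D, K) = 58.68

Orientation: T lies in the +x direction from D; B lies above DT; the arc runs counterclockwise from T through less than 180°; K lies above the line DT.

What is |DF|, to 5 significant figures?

41.870

Checks: |BF| = 8.500 ✓; ∠(BF, FK) = 90.00° ✓; |FK| = 30.20 ✓; |DK| = 58.68 ✓.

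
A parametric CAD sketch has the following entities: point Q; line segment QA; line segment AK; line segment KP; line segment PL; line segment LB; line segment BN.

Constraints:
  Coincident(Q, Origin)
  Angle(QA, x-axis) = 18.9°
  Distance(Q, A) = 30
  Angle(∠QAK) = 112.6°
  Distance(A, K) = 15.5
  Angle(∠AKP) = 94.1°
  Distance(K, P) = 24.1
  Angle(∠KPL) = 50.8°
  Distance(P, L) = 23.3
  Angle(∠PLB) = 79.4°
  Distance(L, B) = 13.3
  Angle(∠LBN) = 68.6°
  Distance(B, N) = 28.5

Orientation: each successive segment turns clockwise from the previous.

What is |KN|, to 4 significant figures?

27.80

Q is at the origin; QA runs at 18.9° with length 30.0, so A = (28.38, 9.718). ∠QAK = 112.6° gives AK at -48.50° from the x-axis; with |AK| = 15.5, K = (38.65, -1.891). ∠AKP = 94.1° gives KP at -134.4° from the x-axis; with |KP| = 24.1, P = (21.79, -19.11). ∠KPL = 50.8° gives PL at 96.40° from the x-axis; with |PL| = 23.3, L = (19.19, 4.045). ∠PLB = 79.4° gives LB at -4.200° from the x-axis; with |LB| = 13.3, B = (32.46, 3.071). ∠LBN = 68.6° gives BN at -115.6° from the x-axis; with |BN| = 28.5, N = (20.14, -22.63). Then |KN| = |N − K| = 27.80.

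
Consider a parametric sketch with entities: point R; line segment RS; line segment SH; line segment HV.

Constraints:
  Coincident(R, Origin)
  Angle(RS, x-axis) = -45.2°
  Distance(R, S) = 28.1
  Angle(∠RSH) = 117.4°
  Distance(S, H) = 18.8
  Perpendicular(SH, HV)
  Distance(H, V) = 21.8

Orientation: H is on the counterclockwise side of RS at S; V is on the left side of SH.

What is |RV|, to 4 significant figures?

31.89

∠RSH = 117.4°, so SH runs at -45.2° + (180° − 117.4°) = 17.40° from the x-axis; with |SH| = 18.8, H = S + 18.8·(cos 17.40°, sin 17.40°) = (37.74, -14.32). The perpendicularity gives HV at right angles to SH; with |HV| = 21.8 on the left of SH, V = H + 21.8·(-0.2990, 0.9542) = (31.22, 6.485). Then |RV| = |V − R| = 31.89.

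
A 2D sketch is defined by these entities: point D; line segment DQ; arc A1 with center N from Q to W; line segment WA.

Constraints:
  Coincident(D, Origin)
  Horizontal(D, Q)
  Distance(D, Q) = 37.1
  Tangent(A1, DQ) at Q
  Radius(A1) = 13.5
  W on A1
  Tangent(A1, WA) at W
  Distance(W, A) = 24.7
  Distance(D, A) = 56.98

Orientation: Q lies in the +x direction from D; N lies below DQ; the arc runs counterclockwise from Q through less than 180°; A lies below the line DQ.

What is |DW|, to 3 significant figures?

33.0

Checks: ∠(NQ, QD) = 90.00° ✓; |NQ| = 13.50 ✓; |NW| = 13.50 ✓; ∠(NW, WA) = 90.00° ✓; |WA| = 24.70 ✓; |DA| = 56.98 ✓.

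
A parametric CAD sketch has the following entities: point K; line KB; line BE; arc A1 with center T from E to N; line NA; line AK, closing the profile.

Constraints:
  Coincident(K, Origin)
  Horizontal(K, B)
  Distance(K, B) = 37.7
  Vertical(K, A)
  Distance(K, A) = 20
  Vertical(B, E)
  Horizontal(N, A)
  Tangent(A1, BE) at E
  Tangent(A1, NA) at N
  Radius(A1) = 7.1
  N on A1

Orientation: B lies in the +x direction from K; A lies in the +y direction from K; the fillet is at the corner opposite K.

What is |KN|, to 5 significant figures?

36.556

The virtual corner opposite K is at (37.700, 20.000). Tangency of A1 to BE means the radius TE is perpendicular to BE and the tangent condition forces TN to be normal to NA, with radius 7.1, so the center T sits 7.1 in from both sides at T = (30.600, 12.900). That places the tangent points at E = (37.700, 12.900) on BE and N = (30.600, 20.000) on NA. Then |KN| = |N − K| = 36.556.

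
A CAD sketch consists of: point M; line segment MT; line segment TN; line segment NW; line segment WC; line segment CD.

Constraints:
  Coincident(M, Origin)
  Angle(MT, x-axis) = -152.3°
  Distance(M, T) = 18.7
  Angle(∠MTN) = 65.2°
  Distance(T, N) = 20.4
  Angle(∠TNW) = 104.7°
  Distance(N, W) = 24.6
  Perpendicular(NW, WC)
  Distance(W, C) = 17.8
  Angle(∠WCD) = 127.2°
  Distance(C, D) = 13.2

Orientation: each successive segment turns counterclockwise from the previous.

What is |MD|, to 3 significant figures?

9.37

NW is perpendicular to WC, so WC runs at 128°; with |WC| = 17.8, C = (8.16, 8.03). ∠WCD = 127.2° gives CD at -179° from the x-axis; with |CD| = 13.2, D = (-5.04, 7.89). Then |MD| = |D − M| = 9.37.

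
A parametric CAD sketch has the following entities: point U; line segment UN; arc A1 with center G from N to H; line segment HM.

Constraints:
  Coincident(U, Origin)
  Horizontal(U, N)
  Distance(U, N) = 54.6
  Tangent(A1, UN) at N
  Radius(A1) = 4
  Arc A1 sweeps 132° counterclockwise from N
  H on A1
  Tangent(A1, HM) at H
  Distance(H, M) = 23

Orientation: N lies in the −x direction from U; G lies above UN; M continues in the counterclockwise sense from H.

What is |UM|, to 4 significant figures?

71.11

U is at the origin; UN is horizontal with |UN| = 54.6 and N on the −x side, so N = (-54.60, 0.000). A1 meets UN tangentially, so GN is at right angles to UN, so G = N + (0, 4) = (-54.60, 4.000). On A1, N sits at bearing -90° from G; a 132° counterclockwise sweep puts H at bearing 42°, so H = G + 4.0·(cos 42°, sin 42°) = (-51.63, 6.677). Tangency of A1 to HM means the radius GH is perpendicular to HM, so HM runs along (−sin 42°, cos 42°); with |HM| = 23.0, M = (-67.02, 23.77). Then |UM| = |M − U| = 71.11.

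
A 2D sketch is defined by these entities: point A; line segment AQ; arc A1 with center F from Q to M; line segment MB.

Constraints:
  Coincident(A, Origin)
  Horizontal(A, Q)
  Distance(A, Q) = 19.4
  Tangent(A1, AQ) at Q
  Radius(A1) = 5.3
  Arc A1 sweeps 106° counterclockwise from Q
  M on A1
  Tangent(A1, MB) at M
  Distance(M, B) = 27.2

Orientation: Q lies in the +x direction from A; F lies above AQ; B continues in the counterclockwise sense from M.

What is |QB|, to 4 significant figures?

32.99

On A1, Q sits at bearing -90° from F; a 106° counterclockwise sweep puts M at bearing 16°, so M = F + 5.3·(cos 16°, sin 16°) = (24.49, 6.761). The tangent condition forces FM to be normal to MB, so MB runs along (−sin 16°, cos 16°); with |MB| = 27.2, B = (17.00, 32.91). Then |QB| = |B − Q| = 32.99.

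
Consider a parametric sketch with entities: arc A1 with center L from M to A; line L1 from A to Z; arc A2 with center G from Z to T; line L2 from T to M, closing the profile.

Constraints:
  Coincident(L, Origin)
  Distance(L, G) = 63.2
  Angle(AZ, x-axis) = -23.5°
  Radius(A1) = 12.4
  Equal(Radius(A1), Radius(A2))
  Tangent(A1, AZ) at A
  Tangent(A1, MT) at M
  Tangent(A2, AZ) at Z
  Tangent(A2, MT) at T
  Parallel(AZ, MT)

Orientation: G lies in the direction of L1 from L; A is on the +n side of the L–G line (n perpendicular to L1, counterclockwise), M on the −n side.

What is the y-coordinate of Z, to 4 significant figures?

-13.83

The slot axis is L1's direction at -23.5°, so u = (cos -23.5°, sin -23.5°) = (0.9171, -0.3987) and n = (−sin -23.5°, cos -23.5°) = (0.3987, 0.9171). L is at the origin and G lies 63.2 along u from L, so G = 63.2·u = (57.96, -25.20). Tangency of A1 to both parallel lines with radius 12.4 puts A and M at L ± 12.4·n: A = (4.944, 11.37), M = (-4.944, -11.37). Equal radii place Z and T the same way about G: Z = G + 12.4·n = (62.90, -13.83), T = G − 12.4·n = (53.01, -36.57). So Z.y = -13.83.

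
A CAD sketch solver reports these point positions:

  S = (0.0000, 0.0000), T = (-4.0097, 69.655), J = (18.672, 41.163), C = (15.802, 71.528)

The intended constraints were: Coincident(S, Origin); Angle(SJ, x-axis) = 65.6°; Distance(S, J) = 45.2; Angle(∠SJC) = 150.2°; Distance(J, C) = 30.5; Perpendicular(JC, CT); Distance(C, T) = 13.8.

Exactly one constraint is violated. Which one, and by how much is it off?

Distance(C, T) = 13.8 — off by 6.10.

S = (0.00, 0.00) ✓; SJ at 65.60° ✓; |SJ| = 45.20 ✓; ∠SJC = 150.2° ✓; |JC| = 30.50 ✓; ∠(JC, CT) = 90.00° ✓; |CT| = 19.90 ✗.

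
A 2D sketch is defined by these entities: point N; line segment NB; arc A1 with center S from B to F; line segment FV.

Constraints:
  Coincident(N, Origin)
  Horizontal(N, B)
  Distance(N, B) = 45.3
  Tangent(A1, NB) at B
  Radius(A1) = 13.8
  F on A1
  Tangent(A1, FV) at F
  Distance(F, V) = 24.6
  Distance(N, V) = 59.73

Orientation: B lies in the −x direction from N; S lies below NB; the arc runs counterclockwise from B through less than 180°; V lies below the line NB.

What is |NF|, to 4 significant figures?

60.64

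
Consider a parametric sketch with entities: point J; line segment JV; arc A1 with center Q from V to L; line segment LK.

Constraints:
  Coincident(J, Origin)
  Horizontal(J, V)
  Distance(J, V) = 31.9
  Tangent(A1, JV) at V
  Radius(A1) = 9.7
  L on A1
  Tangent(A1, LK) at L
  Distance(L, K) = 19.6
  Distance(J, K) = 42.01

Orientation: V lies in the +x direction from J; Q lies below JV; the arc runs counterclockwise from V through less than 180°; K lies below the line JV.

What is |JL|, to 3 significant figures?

25.8

J is at the origin; J and V share the same y with |JV| = 31.9 and V on the +x side, so V = (31.9, 0.00). A1 meets JV tangentially, so QV is at right angles to JV, so Q = V + (0, -9.7) = (31.9, -9.70). Since QL ⟂ LK (tangency), |QK| = √(9.7² + 19.6²) = 21.9 regardless of where L sits on A1. So K lies on both circle(J, 42.01) and circle(Q, 21.9); the below-JV intersection is K = (28.1, -31.2). L is the foot of the tangent from K: L = (22.6, -12.4).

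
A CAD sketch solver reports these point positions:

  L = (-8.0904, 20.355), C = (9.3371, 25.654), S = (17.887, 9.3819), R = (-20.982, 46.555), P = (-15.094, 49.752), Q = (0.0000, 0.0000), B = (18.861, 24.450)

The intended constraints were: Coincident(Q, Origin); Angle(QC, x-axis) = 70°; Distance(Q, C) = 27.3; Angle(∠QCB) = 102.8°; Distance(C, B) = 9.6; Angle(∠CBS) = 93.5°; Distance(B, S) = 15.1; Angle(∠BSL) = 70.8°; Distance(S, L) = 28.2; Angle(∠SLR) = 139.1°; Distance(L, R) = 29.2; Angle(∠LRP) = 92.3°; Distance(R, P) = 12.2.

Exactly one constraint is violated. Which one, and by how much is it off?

Distance(R, P) = 12.2 — off by 5.50.

Q = (0.00, 0.00) ✓; QC at 70.00° ✓; |QC| = 27.30 ✓; ∠QCB = 102.8° ✓; |CB| = 9.600 ✓; ∠CBS = 93.51° ✓; |BS| = 15.10 ✓; ∠BSL = 70.80° ✓; |SL| = 28.20 ✓; ∠SLR = 139.1° ✓; |LR| = 29.20 ✓; ∠LRP = 92.30° ✓; |RP| = 6.700 ✗.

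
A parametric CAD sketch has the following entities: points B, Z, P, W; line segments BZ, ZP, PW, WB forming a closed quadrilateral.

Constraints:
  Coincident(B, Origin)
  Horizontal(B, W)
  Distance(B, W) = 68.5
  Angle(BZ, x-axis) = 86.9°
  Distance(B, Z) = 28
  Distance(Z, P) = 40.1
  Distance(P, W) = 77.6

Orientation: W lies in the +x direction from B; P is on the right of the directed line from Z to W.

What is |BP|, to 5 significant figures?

13.729

Checks: |ZP| = 40.10 ✓; |PW| = 77.60 ✓.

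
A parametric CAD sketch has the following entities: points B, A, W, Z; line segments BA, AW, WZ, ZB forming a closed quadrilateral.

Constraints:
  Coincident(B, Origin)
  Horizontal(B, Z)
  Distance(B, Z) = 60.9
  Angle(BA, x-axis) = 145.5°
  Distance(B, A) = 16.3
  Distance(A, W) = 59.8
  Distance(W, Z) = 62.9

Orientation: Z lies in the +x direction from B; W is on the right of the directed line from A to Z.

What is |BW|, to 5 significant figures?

45.854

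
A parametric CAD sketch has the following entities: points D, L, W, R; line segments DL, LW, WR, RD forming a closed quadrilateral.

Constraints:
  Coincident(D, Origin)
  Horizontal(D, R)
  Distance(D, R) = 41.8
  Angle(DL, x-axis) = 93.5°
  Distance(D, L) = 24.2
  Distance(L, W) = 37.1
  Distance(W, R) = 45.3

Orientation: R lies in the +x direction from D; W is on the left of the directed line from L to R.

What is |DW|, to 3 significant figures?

53.1

D is at the origin; DR is horizontal with |DR| = 41.8 and R in +x, so R = (41.8, 0). DL runs at 93.5° with |DL| = 24.2, so L = (-1.48, 24.2). W is determined by |LW| = 37.1 and |WR| = 45.3 together: it lies at the intersection of circle(L, 37.1) and circle(R, 45.3). With |LR| = 49.6, the foot of the radical line on LR is 18.0 from L and the perpendicular offset is √(37.1² − 18.0²) = 32.5. Taking the left-of-LR solution: W = (30.0, 43.7).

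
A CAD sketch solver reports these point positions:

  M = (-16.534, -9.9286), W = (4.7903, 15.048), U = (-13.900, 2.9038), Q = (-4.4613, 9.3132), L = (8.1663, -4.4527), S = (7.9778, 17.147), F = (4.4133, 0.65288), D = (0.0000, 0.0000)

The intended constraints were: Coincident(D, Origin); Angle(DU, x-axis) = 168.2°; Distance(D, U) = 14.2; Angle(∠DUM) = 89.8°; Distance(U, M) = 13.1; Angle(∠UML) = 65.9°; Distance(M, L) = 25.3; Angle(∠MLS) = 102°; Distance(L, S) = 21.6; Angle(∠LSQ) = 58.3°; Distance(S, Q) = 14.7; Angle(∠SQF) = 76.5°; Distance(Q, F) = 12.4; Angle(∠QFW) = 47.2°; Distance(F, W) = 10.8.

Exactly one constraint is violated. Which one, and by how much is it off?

Distance(F, W) = 10.8 — off by 3.60.

D = (0.00, 0.00) ✓; DU at 168.2° ✓; |DU| = 14.20 ✓; ∠DUM = 89.80° ✓; |UM| = 13.10 ✓; ∠UML = 65.90° ✓; |ML| = 25.30 ✓; ∠MLS = 102.0° ✓; |LS| = 21.60 ✓; ∠LSQ = 58.30° ✓; |SQ| = 14.70 ✓; ∠SQF = 76.50° ✓; |QF| = 12.40 ✓; ∠QFW = 47.20° ✓; |FW| = 14.40 ✗.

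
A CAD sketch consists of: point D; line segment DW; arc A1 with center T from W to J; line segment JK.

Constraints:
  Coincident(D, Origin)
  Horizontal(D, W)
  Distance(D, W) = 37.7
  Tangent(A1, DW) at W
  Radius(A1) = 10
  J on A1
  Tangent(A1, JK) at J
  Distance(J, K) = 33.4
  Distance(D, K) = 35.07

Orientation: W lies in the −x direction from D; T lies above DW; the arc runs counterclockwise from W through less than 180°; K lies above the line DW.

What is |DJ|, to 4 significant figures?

29.58

Checks: |TJ| = 10.00 ✓; ∠(TJ, JK) = 90.00° ✓; |JK| = 33.40 ✓; |DK| = 35.07 ✓.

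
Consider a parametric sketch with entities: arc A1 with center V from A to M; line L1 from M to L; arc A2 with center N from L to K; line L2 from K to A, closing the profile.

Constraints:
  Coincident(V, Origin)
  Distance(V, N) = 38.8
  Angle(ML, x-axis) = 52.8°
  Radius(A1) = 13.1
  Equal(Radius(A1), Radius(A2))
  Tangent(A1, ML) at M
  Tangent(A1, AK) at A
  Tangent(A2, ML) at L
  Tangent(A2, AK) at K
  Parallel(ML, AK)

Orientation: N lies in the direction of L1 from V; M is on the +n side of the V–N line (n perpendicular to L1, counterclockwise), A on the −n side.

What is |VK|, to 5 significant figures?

40.952

The slot axis is L1's direction at 52.8°, so u = (cos 52.8°, sin 52.8°) = (0.60460, 0.79653) and n = (−sin 52.8°, cos 52.8°) = (-0.79653, 0.60460). V is at the origin and N lies 38.8 along u from V, so N = 38.8·u = (23.458, 30.905). Tangency of A1 to both parallel lines with radius 13.1 puts M and A at V ± 13.1·n: M = (-10.435, 7.9202), A = (10.435, -7.9202). Equal radii place L and K the same way about N: L = N + 13.1·n = (13.024, 38.826), K = N − 13.1·n = (33.893, 22.985). Then |VK| = |K − V| = 40.952.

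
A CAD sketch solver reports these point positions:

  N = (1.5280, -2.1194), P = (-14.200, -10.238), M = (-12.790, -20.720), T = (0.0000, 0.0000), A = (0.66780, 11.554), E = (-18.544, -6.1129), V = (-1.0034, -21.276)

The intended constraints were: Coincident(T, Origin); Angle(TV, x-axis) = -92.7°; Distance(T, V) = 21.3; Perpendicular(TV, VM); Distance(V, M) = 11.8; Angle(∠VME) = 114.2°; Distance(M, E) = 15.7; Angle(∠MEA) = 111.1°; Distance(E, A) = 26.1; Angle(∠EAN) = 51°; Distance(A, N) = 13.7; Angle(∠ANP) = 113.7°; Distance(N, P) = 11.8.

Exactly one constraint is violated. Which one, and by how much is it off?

Distance(N, P) = 11.8 — off by 5.90.

T = (0.00, 0.00) ✓; TV at -92.70° ✓; |TV| = 21.30 ✓; ∠(TV, VM) = 90.00° ✓; |VM| = 11.80 ✓; ∠VME = 114.2° ✓; |ME| = 15.70 ✓; ∠MEA = 111.1° ✓; |EA| = 26.10 ✓; ∠EAN = 51.00° ✓; |AN| = 13.70 ✓; ∠ANP = 113.7° ✓; |NP| = 17.70 ✗.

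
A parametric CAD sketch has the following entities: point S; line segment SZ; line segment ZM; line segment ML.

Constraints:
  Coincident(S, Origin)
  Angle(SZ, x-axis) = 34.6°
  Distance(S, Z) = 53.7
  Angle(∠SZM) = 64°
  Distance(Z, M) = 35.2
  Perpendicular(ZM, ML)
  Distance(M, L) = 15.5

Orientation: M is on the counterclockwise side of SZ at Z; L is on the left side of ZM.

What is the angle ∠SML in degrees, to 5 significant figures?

13.581°

S is at the origin; SZ runs at 34.6° with length 53.7, so Z = 53.7·(cos 34.6°, sin 34.6°) = (44.202, 30.493). ∠SZM = 64.0°, so ZM runs at 34.6° + (180° − 64.0°) = 150.60° from the x-axis; with |ZM| = 35.2, M = Z + 35.2·(cos 150.60°, sin 150.60°) = (13.536, 47.773). ZM ⟂ ML; with |ML| = 15.5 on the left of ZM, L = M + 15.5·(-0.49090, -0.87121) = (5.9267, 34.269). Then cos ∠SML = MS·ML / (|MS||ML|), giving 13.581°.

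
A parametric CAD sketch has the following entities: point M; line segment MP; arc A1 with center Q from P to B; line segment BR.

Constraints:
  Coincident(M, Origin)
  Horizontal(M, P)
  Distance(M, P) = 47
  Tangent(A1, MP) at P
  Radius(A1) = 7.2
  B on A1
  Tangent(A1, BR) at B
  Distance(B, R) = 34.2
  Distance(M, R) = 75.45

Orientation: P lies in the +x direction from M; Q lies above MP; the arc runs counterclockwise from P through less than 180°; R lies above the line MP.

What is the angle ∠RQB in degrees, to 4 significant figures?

78.11°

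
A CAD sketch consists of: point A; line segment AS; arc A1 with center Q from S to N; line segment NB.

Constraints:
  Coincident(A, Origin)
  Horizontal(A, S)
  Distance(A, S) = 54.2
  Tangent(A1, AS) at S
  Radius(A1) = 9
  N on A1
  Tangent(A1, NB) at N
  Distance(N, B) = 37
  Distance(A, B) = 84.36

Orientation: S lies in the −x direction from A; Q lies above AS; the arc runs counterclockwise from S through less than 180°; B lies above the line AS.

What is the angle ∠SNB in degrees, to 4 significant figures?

113.2°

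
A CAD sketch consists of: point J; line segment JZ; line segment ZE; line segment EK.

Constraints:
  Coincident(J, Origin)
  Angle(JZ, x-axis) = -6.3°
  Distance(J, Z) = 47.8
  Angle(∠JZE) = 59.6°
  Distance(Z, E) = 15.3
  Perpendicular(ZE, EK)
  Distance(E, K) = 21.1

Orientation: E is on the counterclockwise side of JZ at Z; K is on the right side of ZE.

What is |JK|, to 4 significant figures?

62.96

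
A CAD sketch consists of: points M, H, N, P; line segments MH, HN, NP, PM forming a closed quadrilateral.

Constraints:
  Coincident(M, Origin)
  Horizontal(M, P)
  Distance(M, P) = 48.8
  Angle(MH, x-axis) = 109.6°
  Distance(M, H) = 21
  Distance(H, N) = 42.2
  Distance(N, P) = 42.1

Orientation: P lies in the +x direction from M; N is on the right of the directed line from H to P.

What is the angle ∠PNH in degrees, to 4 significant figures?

89.30°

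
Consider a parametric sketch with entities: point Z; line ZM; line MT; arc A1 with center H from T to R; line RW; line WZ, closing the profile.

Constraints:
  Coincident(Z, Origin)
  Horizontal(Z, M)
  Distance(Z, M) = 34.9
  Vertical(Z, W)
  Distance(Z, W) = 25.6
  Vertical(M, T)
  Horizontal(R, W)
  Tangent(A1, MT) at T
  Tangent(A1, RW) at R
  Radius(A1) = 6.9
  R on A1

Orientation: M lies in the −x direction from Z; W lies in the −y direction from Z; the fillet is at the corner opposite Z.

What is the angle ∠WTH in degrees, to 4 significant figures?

11.18°

Z is at the origin; ZM is horizontal with |ZM| = 34.9 and M on the −x side, so M = (-34.90, 0.000). Z and W share the same x with |ZW| = 25.6 and W on the −y side, so W = (0.000, -25.60). The virtual corner opposite Z is at (-34.90, -25.60). The tangent condition forces HT to be normal to MT and since A1 is tangent to RW there, HR ⟂ RW, with radius 6.9, so the center H sits 6.9 in from both sides at H = (-28.00, -18.70). That places the tangent points at T = (-34.90, -18.70) on MT and R = (-28.00, -25.60) on RW. Then cos ∠WTH = TW·TH / (|TW||TH|), giving 11.18°.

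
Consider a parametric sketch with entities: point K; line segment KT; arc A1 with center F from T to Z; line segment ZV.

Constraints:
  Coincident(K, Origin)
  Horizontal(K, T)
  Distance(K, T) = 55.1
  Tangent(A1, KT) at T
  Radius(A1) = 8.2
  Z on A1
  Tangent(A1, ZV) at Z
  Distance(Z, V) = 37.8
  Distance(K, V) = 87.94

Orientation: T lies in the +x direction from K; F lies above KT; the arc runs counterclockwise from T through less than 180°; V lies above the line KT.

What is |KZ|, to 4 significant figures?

62.64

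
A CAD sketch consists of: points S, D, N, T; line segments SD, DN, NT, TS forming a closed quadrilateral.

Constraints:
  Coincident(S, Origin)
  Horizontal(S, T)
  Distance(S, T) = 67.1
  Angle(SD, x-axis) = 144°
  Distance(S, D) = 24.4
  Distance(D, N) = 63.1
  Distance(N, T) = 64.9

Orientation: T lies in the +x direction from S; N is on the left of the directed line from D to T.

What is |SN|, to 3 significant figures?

61.1

S is at the origin; S and T share the same y with |ST| = 67.1 and T in +x, so T = (67.1, 0). SD runs at 144.0° with |SD| = 24.4, so D = (-19.7, 14.3). N is determined by |DN| = 63.1 and |NT| = 64.9 together: it lies at the intersection of circle(D, 63.1) and circle(T, 64.9). With |DT| = 88.0, the foot of the radical line on DT is 42.7 from D and the perpendicular offset is √(63.1² − 42.7²) = 46.5. Taking the left-of-DT solution: N = (30.0, 53.2).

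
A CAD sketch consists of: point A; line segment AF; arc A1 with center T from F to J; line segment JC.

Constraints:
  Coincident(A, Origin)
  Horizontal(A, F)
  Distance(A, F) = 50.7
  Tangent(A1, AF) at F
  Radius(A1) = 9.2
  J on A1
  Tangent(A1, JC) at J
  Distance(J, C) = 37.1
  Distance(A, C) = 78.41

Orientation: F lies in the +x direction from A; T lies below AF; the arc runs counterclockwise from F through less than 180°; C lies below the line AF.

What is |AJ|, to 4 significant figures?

45.49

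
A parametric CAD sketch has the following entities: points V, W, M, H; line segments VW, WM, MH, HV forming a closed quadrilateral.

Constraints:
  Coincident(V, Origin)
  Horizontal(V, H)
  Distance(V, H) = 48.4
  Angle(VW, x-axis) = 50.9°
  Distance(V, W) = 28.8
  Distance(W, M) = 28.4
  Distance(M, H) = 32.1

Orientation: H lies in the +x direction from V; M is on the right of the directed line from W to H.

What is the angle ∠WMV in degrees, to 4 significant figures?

72.97°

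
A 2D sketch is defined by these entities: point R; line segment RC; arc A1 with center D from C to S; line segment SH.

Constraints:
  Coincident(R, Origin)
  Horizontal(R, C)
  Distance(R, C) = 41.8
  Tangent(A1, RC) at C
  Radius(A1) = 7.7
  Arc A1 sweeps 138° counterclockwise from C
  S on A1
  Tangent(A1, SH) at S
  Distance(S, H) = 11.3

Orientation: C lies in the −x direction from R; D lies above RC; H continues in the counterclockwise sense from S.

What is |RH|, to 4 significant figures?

49.69

R is at the origin; R and C share the same y with |RC| = 41.8 and C on the −x side, so C = (-41.80, 0.000). A1 meets RC tangentially, so DC is at right angles to RC, so D = C + (0, 7.7) = (-41.80, 7.700). On A1, C sits at bearing -90° from D; a 138° counterclockwise sweep puts S at bearing 48°, so S = D + 7.7·(cos 48°, sin 48°) = (-36.65, 13.42). Since A1 is tangent to SH there, DS ⟂ SH, so SH runs along (−sin 48°, cos 48°); with |SH| = 11.3, H = (-45.05, 20.98). Then |RH| = |H − R| = 49.69.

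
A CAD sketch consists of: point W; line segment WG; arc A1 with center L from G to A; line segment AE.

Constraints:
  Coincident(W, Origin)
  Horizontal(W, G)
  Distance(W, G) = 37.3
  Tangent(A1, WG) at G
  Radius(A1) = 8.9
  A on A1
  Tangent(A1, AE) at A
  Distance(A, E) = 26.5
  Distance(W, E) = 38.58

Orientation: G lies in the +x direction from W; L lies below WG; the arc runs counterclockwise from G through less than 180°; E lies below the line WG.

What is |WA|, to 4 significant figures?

29.46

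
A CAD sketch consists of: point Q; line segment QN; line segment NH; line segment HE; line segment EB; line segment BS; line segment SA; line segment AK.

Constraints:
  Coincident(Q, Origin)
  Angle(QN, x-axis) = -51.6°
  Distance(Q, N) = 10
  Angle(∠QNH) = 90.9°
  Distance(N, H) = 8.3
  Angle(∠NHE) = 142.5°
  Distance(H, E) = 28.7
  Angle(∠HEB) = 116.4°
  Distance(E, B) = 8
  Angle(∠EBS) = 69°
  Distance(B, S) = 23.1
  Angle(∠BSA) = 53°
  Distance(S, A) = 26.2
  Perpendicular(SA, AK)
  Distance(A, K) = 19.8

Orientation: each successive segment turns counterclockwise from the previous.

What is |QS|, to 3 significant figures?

10.6

∠HEB = 116.4° gives EB at 139° from the x-axis; with |EB| = 8.0, B = (14.2, 30.2). ∠EBS = 69.0° gives BS at -110° from the x-axis; with |BS| = 23.1, S = (6.17, 8.58). Then |QS| = |S − Q| = 10.6.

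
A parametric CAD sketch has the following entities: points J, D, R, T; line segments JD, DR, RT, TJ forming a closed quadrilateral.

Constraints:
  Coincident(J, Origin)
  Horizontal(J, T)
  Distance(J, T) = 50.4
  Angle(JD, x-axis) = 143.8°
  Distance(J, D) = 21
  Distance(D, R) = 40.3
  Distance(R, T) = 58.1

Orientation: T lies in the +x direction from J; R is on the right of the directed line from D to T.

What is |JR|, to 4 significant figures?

25.12

Checks: |DR| = 40.30 ✓; |RT| = 58.10 ✓.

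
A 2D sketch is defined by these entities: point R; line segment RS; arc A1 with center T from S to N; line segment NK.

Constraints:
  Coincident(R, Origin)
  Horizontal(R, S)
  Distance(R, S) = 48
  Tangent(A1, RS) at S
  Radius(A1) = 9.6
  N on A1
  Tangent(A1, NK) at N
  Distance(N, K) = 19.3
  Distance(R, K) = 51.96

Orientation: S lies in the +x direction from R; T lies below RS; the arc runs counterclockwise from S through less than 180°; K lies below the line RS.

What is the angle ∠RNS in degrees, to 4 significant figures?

113.2°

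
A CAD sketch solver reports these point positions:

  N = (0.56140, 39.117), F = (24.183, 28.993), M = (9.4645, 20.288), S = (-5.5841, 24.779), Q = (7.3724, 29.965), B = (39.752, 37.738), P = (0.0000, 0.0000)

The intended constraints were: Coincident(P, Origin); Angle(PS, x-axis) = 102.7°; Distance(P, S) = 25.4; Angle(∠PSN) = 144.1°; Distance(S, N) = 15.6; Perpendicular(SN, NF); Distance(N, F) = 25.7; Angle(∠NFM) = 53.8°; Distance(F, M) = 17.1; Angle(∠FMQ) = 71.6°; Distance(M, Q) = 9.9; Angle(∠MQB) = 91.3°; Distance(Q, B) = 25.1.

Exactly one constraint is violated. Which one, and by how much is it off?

Distance(Q, B) = 25.1 — off by 8.20.

P = (0.00, 0.00) ✓; PS at 102.7° ✓; |PS| = 25.40 ✓; ∠PSN = 144.1° ✓; |SN| = 15.60 ✓; ∠(SN, NF) = 90.00° ✓; |NF| = 25.70 ✓; ∠NFM = 53.80° ✓; |FM| = 17.10 ✓; ∠FMQ = 71.60° ✓; |MQ| = 9.901 ✓; ∠MQB = 91.30° ✓; |QB| = 33.30 ✗.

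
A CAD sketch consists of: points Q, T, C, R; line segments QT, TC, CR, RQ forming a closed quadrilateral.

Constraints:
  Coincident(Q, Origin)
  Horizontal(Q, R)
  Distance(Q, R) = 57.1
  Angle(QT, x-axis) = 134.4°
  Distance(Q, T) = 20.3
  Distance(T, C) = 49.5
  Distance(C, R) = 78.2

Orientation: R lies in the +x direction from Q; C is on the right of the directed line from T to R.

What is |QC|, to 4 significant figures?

37.26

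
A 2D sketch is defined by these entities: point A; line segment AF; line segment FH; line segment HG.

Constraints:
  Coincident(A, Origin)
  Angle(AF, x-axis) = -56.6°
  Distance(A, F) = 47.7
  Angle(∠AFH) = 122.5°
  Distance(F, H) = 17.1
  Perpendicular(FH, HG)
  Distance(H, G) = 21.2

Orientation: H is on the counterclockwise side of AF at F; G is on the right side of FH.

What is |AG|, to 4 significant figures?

74.83

A is at the origin; AF runs at -56.6° with length 47.7, so F = 47.7·(cos -56.6°, sin -56.6°) = (26.26, -39.82). ∠AFH = 122.5°, so FH runs at -56.6° + (180° − 122.5°) = 0.9000° from the x-axis; with |FH| = 17.1, H = F + 17.1·(cos 0.9000°, sin 0.9000°) = (43.36, -39.55). FH ⟂ HG; with |HG| = 21.2 on the right of FH, G = H + 21.2·(0.01571, -0.9999) = (43.69, -60.75). Then |AG| = |G − A| = 74.83.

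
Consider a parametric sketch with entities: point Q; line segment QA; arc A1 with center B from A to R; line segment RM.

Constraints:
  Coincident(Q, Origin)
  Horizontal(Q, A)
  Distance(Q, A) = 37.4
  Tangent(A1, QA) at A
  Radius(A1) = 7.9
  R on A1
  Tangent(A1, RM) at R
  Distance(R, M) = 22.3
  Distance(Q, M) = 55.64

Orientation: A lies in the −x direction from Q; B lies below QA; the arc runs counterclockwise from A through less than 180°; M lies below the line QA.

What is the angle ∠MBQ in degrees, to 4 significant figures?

126.5°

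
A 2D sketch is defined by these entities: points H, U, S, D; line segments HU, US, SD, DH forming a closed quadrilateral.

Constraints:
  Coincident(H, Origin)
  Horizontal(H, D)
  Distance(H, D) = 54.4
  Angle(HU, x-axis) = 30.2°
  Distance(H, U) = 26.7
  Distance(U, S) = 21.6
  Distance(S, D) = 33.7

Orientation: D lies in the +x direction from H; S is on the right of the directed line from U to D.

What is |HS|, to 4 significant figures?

23.17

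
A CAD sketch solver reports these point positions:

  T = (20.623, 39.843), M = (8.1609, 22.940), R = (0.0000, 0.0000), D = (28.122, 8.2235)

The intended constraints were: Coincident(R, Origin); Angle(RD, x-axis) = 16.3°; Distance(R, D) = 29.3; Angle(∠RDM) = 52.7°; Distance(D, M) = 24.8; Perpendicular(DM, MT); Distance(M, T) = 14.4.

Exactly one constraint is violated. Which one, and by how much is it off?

Distance(M, T) = 14.4 — off by 6.60.

R = (0.00, 0.00) ✓; RD at 16.30° ✓; |RD| = 29.30 ✓; ∠RDM = 52.70° ✓; |DM| = 24.80 ✓; ∠(DM, MT) = 90.00° ✓; |MT| = 21.00 ✗.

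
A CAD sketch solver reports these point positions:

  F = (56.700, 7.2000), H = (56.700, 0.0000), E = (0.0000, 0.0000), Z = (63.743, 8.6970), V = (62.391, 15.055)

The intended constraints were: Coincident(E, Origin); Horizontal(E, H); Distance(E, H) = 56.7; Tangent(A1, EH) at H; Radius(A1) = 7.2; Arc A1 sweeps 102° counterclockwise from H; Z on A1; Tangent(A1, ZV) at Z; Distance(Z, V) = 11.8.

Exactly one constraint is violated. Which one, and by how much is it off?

Distance(Z, V) = 11.8 — off by 5.30.

E = (0.00, 0.00) ✓; E.y = 0.00, H.y = 0.00 ✓; |EH| = 56.70 ✓; ∠(FH, HE) = 90.00° ✓; |FH| = 7.200 ✓; bearing(F→Z) − bearing(F→H) = 102.0° ✓; |FZ| = 7.200 ✓; ∠(FZ, ZV) = 89.99° ✓; |ZV| = 6.500 ✗.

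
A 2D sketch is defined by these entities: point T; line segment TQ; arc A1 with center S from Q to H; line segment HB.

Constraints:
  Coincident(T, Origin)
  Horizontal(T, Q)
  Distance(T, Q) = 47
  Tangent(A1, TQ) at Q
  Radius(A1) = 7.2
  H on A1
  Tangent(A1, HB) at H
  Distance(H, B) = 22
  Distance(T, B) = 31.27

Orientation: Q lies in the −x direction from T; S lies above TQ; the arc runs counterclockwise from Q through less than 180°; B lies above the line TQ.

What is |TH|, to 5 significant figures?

42.073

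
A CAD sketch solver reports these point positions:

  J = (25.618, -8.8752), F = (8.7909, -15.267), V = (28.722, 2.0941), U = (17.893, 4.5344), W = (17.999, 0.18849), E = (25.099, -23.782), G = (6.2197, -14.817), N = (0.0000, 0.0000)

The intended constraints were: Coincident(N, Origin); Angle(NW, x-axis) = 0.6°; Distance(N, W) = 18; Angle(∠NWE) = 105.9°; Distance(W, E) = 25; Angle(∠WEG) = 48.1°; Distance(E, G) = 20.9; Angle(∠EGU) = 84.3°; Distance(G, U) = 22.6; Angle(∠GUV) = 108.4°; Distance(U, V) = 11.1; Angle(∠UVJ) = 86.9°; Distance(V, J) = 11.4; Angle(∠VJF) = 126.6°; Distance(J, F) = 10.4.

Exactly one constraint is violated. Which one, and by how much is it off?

Distance(J, F) = 10.4 — off by 7.60.

N = (0.00, 0.00) ✓; NW at 0.6000° ✓; |NW| = 18.00 ✓; ∠NWE = 105.9° ✓; |WE| = 25.00 ✓; ∠WEG = 48.10° ✓; |EG| = 20.90 ✓; ∠EGU = 84.30° ✓; |GU| = 22.60 ✓; ∠GUV = 108.4° ✓; |UV| = 11.10 ✓; ∠UVJ = 86.90° ✓; |VJ| = 11.40 ✓; ∠VJF = 126.6° ✓; |JF| = 18.00 ✗.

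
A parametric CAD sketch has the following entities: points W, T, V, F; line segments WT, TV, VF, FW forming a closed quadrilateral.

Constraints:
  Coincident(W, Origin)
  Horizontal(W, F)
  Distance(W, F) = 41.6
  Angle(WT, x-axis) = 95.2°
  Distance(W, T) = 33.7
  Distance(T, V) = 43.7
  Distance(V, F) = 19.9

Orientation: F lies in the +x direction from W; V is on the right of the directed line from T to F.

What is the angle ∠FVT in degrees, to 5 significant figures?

117.93°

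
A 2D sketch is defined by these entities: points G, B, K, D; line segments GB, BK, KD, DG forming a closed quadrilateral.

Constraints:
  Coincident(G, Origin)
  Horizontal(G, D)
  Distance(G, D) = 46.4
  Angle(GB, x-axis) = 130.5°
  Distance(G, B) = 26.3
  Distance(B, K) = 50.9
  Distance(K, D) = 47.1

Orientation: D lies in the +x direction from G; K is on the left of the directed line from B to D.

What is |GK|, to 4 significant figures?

51.72

G is at the origin; GD is horizontal with |GD| = 46.4 and D in +x, so D = (46.4, 0). GB runs at 130.5° with |GB| = 26.3, so B = (-17.08, 20.00). K is determined by |BK| = 50.9 and |KD| = 47.1 together: it lies at the intersection of circle(B, 50.9) and circle(D, 47.1). With |BD| = 66.56, the foot of the radical line on BD is 36.08 from B and the perpendicular offset is √(50.9² − 36.08²) = 35.91. Taking the left-of-BD solution: K = (28.12, 43.41).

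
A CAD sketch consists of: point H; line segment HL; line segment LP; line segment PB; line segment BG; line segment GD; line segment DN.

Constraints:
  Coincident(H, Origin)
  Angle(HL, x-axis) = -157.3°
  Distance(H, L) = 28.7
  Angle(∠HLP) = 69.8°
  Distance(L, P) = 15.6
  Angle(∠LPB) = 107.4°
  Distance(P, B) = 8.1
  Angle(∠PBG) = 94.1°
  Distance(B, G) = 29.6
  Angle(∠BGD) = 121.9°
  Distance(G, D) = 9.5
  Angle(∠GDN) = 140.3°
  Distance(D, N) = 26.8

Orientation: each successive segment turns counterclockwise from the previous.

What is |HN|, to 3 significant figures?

52.2

∠BGD = 121.9° gives GD at 170° from the x-axis; with |GD| = 9.5, D = (-28.7, 10.3). ∠GDN = 140.3° gives DN at -151° from the x-axis; with |DN| = 26.8, N = (-52.1, -2.80). Then |HN| = |N − H| = 52.2.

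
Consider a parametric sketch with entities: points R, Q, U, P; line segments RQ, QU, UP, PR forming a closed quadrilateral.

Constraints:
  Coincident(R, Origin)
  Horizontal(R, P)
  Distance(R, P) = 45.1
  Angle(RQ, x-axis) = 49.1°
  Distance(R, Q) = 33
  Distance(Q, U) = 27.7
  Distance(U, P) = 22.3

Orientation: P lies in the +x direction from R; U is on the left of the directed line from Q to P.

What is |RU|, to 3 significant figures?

53.8

Checks: |QU| = 27.70 ✓; |UP| = 22.30 ✓.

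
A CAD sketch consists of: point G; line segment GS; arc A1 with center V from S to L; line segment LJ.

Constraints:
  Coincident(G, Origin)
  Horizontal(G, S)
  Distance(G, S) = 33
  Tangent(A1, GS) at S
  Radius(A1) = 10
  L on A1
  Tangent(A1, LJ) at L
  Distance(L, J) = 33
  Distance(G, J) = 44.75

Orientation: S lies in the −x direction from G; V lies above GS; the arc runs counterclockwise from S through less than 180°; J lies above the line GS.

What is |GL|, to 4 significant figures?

24.61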